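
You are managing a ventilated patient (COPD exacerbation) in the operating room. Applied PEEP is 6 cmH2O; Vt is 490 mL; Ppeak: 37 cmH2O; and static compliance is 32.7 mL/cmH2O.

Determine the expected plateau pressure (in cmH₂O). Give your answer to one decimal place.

Pplat = PEEP + Vt / Cstat = 6 + 490 / 32.7 = 6 + 14.985 = 20.985 cmH2O.

21.0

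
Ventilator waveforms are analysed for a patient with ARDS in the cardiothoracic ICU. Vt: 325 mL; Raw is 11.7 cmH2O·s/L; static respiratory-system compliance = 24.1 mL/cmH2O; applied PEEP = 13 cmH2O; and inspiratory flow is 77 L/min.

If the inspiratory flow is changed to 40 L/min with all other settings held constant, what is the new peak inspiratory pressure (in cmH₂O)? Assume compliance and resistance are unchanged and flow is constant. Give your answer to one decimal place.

34.3

Flow: 77 L/min ÷ 60 = 1.2833 L/s.
New flow: 40 L/min ÷ 60 = 0.6667 L/s.
PIP = Vt/C + R·V̇ + PEEP (constant-flow equation of motion).
Only the resistive term changes: ΔPIP = R × ΔV̇ = 11.7 × (0.6667 − 1.2833) = 11.7 × -0.6166 = -7.214 cmH2O.
Original PIP = 325/24.1 + 11.7×1.2833 + 13 = 41.5 cmH2O; new PIP = 41.5 + (-7.214) = 34.286 cmH2O.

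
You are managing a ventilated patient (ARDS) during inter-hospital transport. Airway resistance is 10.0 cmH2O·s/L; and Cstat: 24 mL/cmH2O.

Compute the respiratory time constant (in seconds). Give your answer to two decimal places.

τ = R × C = 10.0 × 24 mL/cmH2O = 10.0 × 0.024 L/cmH2O = 0.24 s.

0.24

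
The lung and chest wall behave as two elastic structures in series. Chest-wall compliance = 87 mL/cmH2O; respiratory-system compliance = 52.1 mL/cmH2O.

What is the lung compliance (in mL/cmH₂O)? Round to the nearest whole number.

1/CL = 1/Crs − 1/Ccw.
1/CL = 1/52.1 − 1/87 = 0.0077.
CL = 129.87 mL/cmH2O.

130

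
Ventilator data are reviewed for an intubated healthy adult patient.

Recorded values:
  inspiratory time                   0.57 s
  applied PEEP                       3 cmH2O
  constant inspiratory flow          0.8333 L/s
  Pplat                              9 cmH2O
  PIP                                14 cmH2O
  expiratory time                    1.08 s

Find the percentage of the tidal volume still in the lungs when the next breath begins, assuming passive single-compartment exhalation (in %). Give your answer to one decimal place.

Vt = flow × Ti = 0.8333 L/s × 0.57 s × 1000 mL/L = 474.98 mL.
R = (PIP − Pplat)/V̇ = (14 − 9) / 0.8333 = 5.0/0.8333 = 6.0 cmH2O·s/L.
C = Vt/(Pplat − PEEP) = 474.98 / (9 − 3) = 474.98/6.0 = 79.163 mL/cmH2O.
τ = R × C = 6.0 × 0.07916 L/cmH2O = 0.475 s.
Fraction remaining at end-expiration = e^(−Te/τ) = e^(−1.08/0.475) = 0.1029 → 10.29%.

10.3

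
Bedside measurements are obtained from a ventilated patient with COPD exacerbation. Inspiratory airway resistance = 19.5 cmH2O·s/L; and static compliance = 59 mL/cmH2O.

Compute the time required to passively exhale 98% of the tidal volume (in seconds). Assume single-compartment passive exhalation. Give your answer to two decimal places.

τ = R × C = 19.5 × 59 mL/cmH2O = 19.5 × 0.059 L/cmH2O = 1.151 s.
Exhaled fraction f = 1 − e^(−t/τ) → t = −τ·ln(1 − f) = −1.151·ln(0.02) = 4.503 s.

4.50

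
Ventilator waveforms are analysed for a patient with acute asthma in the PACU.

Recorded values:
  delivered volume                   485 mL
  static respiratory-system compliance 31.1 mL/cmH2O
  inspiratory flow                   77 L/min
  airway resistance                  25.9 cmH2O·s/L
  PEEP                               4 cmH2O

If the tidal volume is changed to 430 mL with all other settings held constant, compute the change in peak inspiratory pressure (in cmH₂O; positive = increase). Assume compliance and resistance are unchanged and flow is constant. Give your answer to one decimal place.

-1.8

PIP = Vt/C + R·V̇ + PEEP (constant-flow equation of motion).
Only the elastic term changes: ΔPIP = ΔVt / C = (430 − 485) / 31.1 = -1.768 cmH2O.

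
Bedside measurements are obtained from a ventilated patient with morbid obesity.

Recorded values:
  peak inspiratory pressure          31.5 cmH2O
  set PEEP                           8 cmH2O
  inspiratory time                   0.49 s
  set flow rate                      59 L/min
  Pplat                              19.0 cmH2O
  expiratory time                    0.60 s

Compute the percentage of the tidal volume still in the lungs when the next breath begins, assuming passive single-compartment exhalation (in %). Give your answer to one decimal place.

Flow: 59 L/min ÷ 60 = 0.9833 L/s.
Vt = flow × Ti = 0.9833 L/s × 0.49 s × 1000 mL/L = 481.82 mL.
R = (PIP − Pplat)/V̇ = (31.5 − 19.0) / 0.9833 = 12.5/0.9833 = 12.712 cmH2O·s/L.
C = Vt/(Pplat − PEEP) = 481.82 / (19.0 − 8) = 481.82/11.0 = 43.802 mL/cmH2O.
τ = R × C = 12.712 × 0.0438 L/cmH2O = 0.5568 s.
Fraction remaining at end-expiration = e^(−Te/τ) = e^(−0.60/0.5568) = 0.3404 → 34.04%.

34.0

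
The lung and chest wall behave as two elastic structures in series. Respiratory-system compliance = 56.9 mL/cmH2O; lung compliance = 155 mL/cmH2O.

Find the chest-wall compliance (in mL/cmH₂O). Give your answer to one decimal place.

89.9

1/Ccw = 1/Crs − 1/CL.
1/Ccw = 1/56.9 − 1/155 = 0.01112.
Ccw = 89.928 mL/cmH2O.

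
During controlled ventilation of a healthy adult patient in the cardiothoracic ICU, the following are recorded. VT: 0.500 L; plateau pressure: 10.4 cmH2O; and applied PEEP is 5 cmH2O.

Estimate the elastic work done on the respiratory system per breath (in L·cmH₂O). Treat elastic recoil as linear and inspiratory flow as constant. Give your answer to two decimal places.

Elastic work ≈ ½ × (Pplat − PEEP) × Vt = 0.5 × (10.4 − 5) × 0.500 L = 0.5 × 5.4 × 0.500 = 1.35 L·cmH2O.

1.35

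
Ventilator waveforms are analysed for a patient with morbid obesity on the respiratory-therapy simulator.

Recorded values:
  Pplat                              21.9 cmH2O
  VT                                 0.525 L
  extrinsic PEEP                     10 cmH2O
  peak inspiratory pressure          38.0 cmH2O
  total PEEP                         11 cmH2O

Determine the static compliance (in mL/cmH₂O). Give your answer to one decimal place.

48.2

End-expiratory occlusion gives total PEEP = 11 cmH2O (intrinsic PEEP = 11 − 10 = 1). Use total PEEP for the elastic gradient.
Cstat = Vt / (Pplat − PEEPtotal) = 525 / (21.9 − 11) = 525 / 10.9 = 48.165 mL/cmH2O.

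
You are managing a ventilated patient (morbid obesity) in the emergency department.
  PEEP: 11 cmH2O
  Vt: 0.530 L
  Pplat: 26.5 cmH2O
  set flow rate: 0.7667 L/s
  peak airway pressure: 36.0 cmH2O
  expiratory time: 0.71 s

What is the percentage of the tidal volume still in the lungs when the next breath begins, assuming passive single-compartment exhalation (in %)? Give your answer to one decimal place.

R = (PIP − Pplat)/V̇ = (36.0 − 26.5) / 0.7667 = 9.5/0.7667 = 12.391 cmH2O·s/L.
C = Vt/(Pplat − PEEP) = 530.0 / (26.5 − 11) = 530.0/15.5 = 34.194 mL/cmH2O.
τ = R × C = 12.391 × 0.03419 L/cmH2O = 0.4236 s.
Fraction remaining at end-expiration = e^(−Te/τ) = e^(−0.71/0.4236) = 0.1871 → 18.71%.

18.7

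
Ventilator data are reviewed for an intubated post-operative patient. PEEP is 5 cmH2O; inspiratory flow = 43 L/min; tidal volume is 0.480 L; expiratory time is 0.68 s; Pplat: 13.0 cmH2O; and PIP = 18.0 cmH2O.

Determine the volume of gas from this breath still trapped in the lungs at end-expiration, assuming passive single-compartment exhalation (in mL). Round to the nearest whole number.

Flow: 43 L/min ÷ 60 = 0.7167 L/s.
R = (PIP − Pplat)/V̇ = (18.0 − 13.0) / 0.7167 = 5.0/0.7167 = 6.976 cmH2O·s/L.
C = Vt/(Pplat − PEEP) = 480.0 / (13.0 − 5) = 480.0/8.0 = 60.0 mL/cmH2O.
τ = R × C = 6.976 × 0.06 L/cmH2O = 0.4186 s.
Fraction remaining = e^(−Te/τ) = e^(−0.68/0.4186) = 0.197.
Trapped volume = 480.0 × 0.197 = 94.56 mL.

95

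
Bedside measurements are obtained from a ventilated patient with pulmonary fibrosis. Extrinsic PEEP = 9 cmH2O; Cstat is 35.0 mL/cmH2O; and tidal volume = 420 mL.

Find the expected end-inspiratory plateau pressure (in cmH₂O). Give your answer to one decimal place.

21.0

Pplat = PEEP + Vt / Cstat = 9 + 420 / 35.0 = 9 + 12.0 = 21.0 cmH2O.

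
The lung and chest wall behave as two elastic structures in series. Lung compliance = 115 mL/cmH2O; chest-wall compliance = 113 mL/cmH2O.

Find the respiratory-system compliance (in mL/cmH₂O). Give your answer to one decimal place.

Lung and chest wall are elastances in series: 1/Crs = 1/CL + 1/Ccw.
1/Crs = 1/115 + 1/113 = 0.01755.
Crs = 56.98 mL/cmH2O.

57.0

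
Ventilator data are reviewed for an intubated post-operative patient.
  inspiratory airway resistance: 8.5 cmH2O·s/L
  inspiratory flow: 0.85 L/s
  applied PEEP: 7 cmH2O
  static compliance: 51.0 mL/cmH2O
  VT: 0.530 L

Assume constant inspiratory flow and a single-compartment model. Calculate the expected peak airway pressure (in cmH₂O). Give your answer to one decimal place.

24.6

Equation of motion (constant flow): PIP = Vt/C + R·V̇ + PEEP.
PIP = 530/51.0 + 8.5×0.85 + 7 = 10.392 + 7.225 + 7 = 24.617 cmH2O.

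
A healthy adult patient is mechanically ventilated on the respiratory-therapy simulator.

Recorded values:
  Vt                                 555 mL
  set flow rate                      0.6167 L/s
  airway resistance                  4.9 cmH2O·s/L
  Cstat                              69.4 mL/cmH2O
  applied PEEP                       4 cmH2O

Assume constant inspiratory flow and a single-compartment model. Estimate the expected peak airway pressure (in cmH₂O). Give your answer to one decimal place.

Equation of motion (constant flow): PIP = Vt/C + R·V̇ + PEEP.
PIP = 555/69.4 + 4.9×0.6167 + 4 = 7.997 + 3.022 + 4 = 15.019 cmH2O.

15.0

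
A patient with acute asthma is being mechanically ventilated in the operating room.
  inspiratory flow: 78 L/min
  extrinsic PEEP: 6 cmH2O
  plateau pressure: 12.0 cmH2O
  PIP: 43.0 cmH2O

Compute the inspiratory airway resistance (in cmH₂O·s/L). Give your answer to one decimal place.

Flow: 78 L/min ÷ 60 = 1.3 L/s.
Raw = (PIP − Pplat) / flow = (43.0 − 12.0) / 1.3 = 31.0 / 1.3 = 23.846 cmH2O·s/L.

23.8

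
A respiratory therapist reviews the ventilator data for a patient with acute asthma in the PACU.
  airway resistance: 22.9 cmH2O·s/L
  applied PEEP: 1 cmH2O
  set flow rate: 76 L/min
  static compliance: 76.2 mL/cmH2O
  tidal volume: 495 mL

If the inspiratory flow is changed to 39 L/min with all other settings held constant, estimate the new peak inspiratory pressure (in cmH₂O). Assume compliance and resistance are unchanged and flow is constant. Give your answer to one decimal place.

Flow: 76 L/min ÷ 60 = 1.2667 L/s.
New flow: 39 L/min ÷ 60 = 0.65 L/s.
PIP = Vt/C + R·V̇ + PEEP (constant-flow equation of motion).
Only the resistive term changes: ΔPIP = R × ΔV̇ = 22.9 × (0.65 − 1.2667) = 22.9 × -0.6167 = -14.122 cmH2O.
Original PIP = 495/76.2 + 22.9×1.2667 + 1 = 36.503 cmH2O; new PIP = 36.503 + (-14.122) = 22.381 cmH2O.

22.4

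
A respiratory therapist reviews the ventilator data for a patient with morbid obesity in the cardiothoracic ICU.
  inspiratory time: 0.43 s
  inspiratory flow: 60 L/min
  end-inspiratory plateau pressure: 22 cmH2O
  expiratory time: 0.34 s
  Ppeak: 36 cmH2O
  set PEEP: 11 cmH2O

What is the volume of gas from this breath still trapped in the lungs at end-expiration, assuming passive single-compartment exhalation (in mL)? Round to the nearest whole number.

Flow: 60 L/min ÷ 60 = 1 L/s.
Vt = flow × Ti = 1 L/s × 0.43 s × 1000 mL/L = 430.0 mL.
R = (PIP − Pplat)/V̇ = (36 − 22) / 1 = 14.0/1 = 14.0 cmH2O·s/L.
C = Vt/(Pplat − PEEP) = 430.0 / (22 − 11) = 430.0/11.0 = 39.091 mL/cmH2O.
τ = R × C = 14.0 × 0.03909 L/cmH2O = 0.5473 s.
Fraction remaining = e^(−Te/τ) = e^(−0.34/0.5473) = 0.5373.
Trapped volume = 430.0 × 0.5373 = 231.04 mL.

231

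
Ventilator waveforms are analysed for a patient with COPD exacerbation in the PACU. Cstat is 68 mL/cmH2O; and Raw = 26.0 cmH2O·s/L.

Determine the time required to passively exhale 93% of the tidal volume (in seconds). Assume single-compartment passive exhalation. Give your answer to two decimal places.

4.70

τ = R × C = 26.0 × 68 mL/cmH2O = 26.0 × 0.068 L/cmH2O = 1.768 s.
Exhaled fraction f = 1 − e^(−t/τ) → t = −τ·ln(1 − f) = −1.768·ln(0.07) = 4.702 s.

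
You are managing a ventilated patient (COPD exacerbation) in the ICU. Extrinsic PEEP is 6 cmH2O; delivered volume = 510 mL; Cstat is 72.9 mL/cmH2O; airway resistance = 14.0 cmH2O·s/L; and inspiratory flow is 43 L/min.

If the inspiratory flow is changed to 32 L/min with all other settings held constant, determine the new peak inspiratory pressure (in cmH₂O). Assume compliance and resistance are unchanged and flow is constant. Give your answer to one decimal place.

20.5

Flow: 43 L/min ÷ 60 = 0.7167 L/s.
New flow: 32 L/min ÷ 60 = 0.5333 L/s.
PIP = Vt/C + R·V̇ + PEEP (constant-flow equation of motion).
Only the resistive term changes: ΔPIP = R × ΔV̇ = 14.0 × (0.5333 − 0.7167) = 14.0 × -0.1834 = -2.568 cmH2O.
Original PIP = 510/72.9 + 14.0×0.7167 + 6 = 23.03 cmH2O; new PIP = 23.03 + (-2.568) = 20.462 cmH2O.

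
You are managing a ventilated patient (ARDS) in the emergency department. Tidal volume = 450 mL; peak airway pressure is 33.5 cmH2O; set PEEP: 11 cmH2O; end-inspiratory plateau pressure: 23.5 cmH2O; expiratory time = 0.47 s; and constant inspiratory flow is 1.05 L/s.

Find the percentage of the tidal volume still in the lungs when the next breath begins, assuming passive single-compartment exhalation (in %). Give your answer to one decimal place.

R = (PIP − Pplat)/V̇ = (33.5 − 23.5) / 1.05 = 10.0/1.05 = 9.524 cmH2O·s/L.
C = Vt/(Pplat − PEEP) = 450.0 / (23.5 − 11) = 450.0/12.5 = 36.0 mL/cmH2O.
τ = R × C = 9.524 × 0.036 L/cmH2O = 0.3429 s.
Fraction remaining at end-expiration = e^(−Te/τ) = e^(−0.47/0.3429) = 0.2539 → 25.39%.

25.4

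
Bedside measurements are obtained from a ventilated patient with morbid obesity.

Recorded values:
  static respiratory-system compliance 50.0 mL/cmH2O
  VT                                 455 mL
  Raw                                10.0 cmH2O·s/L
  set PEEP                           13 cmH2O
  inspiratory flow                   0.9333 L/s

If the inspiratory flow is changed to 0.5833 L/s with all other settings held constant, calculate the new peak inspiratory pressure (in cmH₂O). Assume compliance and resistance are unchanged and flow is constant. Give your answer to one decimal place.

27.9

PIP = Vt/C + R·V̇ + PEEP (constant-flow equation of motion).
Only the resistive term changes: ΔPIP = R × ΔV̇ = 10.0 × (0.5833 − 0.9333) = 10.0 × -0.35 = -3.5 cmH2O.
Original PIP = 455/50.0 + 10.0×0.9333 + 13 = 31.433 cmH2O; new PIP = 31.433 + (-3.5) = 27.933 cmH2O.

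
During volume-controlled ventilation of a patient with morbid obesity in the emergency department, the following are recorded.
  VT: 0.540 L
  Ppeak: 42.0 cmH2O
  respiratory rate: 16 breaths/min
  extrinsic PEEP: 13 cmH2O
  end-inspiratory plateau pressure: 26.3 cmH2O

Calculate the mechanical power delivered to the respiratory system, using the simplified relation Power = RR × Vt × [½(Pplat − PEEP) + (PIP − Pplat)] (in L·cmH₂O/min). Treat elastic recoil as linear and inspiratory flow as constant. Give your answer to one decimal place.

Per-breath work = Vt × [½(Pplat−PEEP) + (PIP−Pplat)] = 0.540 × [0.5×13.3 + 15.7] = 0.540 × 22.35 = 12.069 L·cmH2O.
Power = 16 × 12.069 = 193.1 L·cmH2O/min.

193.1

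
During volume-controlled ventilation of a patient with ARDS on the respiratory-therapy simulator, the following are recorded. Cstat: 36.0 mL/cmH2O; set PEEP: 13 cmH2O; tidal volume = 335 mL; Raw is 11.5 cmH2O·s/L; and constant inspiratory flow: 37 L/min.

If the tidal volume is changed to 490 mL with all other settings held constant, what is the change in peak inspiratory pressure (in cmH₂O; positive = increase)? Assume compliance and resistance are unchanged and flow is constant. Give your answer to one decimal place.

4.3

PIP = Vt/C + R·V̇ + PEEP (constant-flow equation of motion).
Only the elastic term changes: ΔPIP = ΔVt / C = (490 − 335) / 36.0 = 4.306 cmH2O.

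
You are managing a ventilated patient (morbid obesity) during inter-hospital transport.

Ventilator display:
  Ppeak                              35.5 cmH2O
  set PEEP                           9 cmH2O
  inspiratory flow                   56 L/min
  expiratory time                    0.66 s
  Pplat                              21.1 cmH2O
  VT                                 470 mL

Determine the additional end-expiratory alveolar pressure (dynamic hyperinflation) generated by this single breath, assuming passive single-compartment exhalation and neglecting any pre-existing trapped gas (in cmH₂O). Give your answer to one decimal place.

Flow: 56 L/min ÷ 60 = 0.9333 L/s.
R = (PIP − Pplat)/V̇ = (35.5 − 21.1) / 0.9333 = 14.4/0.9333 = 15.429 cmH2O·s/L.
C = Vt/(Pplat − PEEP) = 470.0 / (21.1 − 9) = 470.0/12.1 = 38.843 mL/cmH2O.
τ = R × C = 15.429 × 0.03884 L/cmH2O = 0.5993 s.
Fraction remaining = e^(−Te/τ) = e^(−0.66/0.5993) = 0.3324; trapped volume = 470.0 × 0.3324 = 156.23 mL.
Additional alveolar pressure from trapping ≈ V_trapped / C = 156.23 / 38.843 = 4.022 cmH2O.

4.0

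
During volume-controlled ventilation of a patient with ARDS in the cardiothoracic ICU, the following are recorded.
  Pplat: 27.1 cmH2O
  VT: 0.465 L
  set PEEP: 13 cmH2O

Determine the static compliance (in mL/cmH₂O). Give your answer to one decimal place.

33.0

Cstat = Vt / (Pplat − PEEP) = 465 / (27.1 − 13) = 465 / 14.1 = 32.979 mL/cmH2O.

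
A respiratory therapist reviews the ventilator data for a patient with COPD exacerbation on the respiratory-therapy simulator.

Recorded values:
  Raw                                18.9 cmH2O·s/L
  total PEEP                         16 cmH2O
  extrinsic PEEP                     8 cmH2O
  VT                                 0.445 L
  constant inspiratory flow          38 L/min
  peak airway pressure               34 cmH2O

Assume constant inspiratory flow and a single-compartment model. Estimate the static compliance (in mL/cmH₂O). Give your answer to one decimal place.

73.8

Flow: 38 L/min ÷ 60 = 0.6333 L/s.
Total PEEP = 16 cmH2O (set 8 + intrinsic 8); this is the baseline alveolar pressure.
Equation of motion (constant flow): PIP = Vt/C + R·V̇ + PEEP.
Vt/C = PIP − R·V̇ − PEEP = 34 − 18.9×0.6333 − 16 = 34 − 11.969 − 16 = 6.031 cmH2O.
C = Vt / 6.031 = 445 / 6.031 = 73.785 mL/cmH2O.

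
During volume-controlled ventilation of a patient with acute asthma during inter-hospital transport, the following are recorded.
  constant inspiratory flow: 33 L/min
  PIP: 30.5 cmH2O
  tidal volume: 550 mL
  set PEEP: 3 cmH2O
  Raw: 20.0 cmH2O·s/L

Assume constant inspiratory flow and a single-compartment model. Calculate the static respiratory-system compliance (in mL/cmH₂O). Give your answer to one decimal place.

33.3

Flow: 33 L/min ÷ 60 = 0.55 L/s.
Equation of motion (constant flow): PIP = Vt/C + R·V̇ + PEEP.
Vt/C = PIP − R·V̇ − PEEP = 30.5 − 20.0×0.55 − 3 = 30.5 − 11.0 − 3 = 16.5 cmH2O.
C = Vt / 16.5 = 550 / 16.5 = 33.333 mL/cmH2O.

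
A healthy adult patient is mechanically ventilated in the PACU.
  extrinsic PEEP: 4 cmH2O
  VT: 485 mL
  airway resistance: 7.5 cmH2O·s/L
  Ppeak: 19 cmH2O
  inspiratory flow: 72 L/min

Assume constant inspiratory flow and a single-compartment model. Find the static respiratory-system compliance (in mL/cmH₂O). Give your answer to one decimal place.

Flow: 72 L/min ÷ 60 = 1.2 L/s.
Equation of motion (constant flow): PIP = Vt/C + R·V̇ + PEEP.
Vt/C = PIP − R·V̇ − PEEP = 19 − 7.5×1.2 − 4 = 19 − 9.0 − 4 = 6.0 cmH2O.
C = Vt / 6.0 = 485 / 6.0 = 80.833 mL/cmH2O.

80.8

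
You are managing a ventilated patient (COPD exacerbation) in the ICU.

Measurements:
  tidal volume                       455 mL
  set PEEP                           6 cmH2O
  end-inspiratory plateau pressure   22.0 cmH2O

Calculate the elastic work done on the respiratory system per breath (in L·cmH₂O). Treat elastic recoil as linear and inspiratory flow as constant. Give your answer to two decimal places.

3.64

Elastic work ≈ ½ × (Pplat − PEEP) × Vt = 0.5 × (22.0 − 6) × 0.455 L = 0.5 × 16.0 × 0.455 = 3.64 L·cmH2O.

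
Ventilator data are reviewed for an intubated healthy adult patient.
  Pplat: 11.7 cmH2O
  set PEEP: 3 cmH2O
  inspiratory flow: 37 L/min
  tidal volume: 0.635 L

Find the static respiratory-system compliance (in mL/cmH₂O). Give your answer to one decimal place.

73.0

Cstat = Vt / (Pplat − PEEP) = 635 / (11.7 − 3) = 635 / 8.7 = 72.989 mL/cmH2O.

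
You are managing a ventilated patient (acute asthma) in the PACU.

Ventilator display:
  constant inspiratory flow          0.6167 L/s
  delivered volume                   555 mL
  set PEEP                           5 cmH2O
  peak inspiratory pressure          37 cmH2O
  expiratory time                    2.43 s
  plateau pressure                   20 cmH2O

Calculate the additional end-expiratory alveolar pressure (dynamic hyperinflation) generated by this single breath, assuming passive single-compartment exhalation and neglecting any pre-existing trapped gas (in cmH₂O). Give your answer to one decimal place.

R = (PIP − Pplat)/V̇ = (37 − 20) / 0.6167 = 17.0/0.6167 = 27.566 cmH2O·s/L.
C = Vt/(Pplat − PEEP) = 555.0 / (20 − 5) = 555.0/15.0 = 37.0 mL/cmH2O.
τ = R × C = 27.566 × 0.037 L/cmH2O = 1.02 s.
Fraction remaining = e^(−Te/τ) = e^(−2.43/1.02) = 0.09233; trapped volume = 555.0 × 0.09233 = 51.243 mL.
Additional alveolar pressure from trapping ≈ V_trapped / C = 51.243 / 37.0 = 1.385 cmH2O.

1.4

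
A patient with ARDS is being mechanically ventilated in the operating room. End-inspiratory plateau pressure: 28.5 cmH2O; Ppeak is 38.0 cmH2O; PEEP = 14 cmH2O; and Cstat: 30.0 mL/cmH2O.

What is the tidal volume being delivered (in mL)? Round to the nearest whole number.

435

Vt = Cstat × (Pplat − PEEP) = 30.0 × (28.5 − 14) = 30.0 × 14.5 = 435.0 mL.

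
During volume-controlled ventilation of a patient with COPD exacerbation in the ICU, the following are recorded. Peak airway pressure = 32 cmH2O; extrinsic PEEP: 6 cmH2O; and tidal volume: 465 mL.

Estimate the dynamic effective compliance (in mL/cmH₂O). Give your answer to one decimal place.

Dynamic compliance = Vt / (PIP − PEEP) = 465 / (32 − 6) = 465 / 26.0 = 17.885 mL/cmH2O.

17.9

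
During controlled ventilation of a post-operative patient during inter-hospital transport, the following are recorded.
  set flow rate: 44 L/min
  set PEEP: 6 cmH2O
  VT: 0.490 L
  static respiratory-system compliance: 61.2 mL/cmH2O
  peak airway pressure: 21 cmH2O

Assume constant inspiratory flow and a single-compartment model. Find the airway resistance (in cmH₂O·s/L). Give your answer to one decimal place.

9.5

Flow: 44 L/min ÷ 60 = 0.7333 L/s.
Equation of motion (constant flow): PIP = Vt/C + R·V̇ + PEEP.
R·V̇ = PIP − Vt/C − PEEP = 21 − 490/61.2 − 6 = 21 − 8.007 − 6 = 6.993 cmH2O.
R = 6.993 / 0.7333 = 9.536 cmH2O·s/L.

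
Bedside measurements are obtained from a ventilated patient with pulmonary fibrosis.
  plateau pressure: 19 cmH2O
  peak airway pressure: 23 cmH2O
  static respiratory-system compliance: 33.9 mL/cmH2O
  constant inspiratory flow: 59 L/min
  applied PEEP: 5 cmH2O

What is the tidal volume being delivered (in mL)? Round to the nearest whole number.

Vt = Cstat × (Pplat − PEEP) = 33.9 × (19 − 5) = 33.9 × 14.0 = 474.6 mL.

475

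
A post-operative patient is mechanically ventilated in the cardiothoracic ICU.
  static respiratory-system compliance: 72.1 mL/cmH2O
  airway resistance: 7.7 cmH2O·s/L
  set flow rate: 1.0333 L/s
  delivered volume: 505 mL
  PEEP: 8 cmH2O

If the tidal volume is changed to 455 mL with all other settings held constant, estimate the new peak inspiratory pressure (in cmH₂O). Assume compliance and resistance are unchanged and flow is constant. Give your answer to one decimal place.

PIP = Vt/C + R·V̇ + PEEP (constant-flow equation of motion).
Only the elastic term changes: ΔPIP = ΔVt / C = (455 − 505) / 72.1 = -0.6935 cmH2O.
Original PIP = 505/72.1 + 7.7×1.0333 + 8 = 22.961 cmH2O; new PIP = 22.961 + (-0.6935) = 22.268 cmH2O.

22.3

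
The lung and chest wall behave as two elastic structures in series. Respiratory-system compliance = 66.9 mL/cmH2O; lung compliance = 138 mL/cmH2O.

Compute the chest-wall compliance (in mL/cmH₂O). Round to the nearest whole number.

130

1/Ccw = 1/Crs − 1/CL.
1/Ccw = 1/66.9 − 1/138 = 0.007701.
Ccw = 129.85 mL/cmH2O.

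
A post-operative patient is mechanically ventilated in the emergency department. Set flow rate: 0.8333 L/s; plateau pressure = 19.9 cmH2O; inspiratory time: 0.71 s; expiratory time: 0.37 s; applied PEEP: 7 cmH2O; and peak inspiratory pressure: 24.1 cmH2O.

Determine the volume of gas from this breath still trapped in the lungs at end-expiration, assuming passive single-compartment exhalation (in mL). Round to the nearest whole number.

119

Vt = flow × Ti = 0.8333 L/s × 0.71 s × 1000 mL/L = 591.64 mL.
R = (PIP − Pplat)/V̇ = (24.1 − 19.9) / 0.8333 = 4.2/0.8333 = 5.04 cmH2O·s/L.
C = Vt/(Pplat − PEEP) = 591.64 / (19.9 − 7) = 591.64/12.9 = 45.864 mL/cmH2O.
τ = R × C = 5.04 × 0.04586 L/cmH2O = 0.2311 s.
Fraction remaining = e^(−Te/τ) = e^(−0.37/0.2311) = 0.2017.
Trapped volume = 591.64 × 0.2017 = 119.33 mL.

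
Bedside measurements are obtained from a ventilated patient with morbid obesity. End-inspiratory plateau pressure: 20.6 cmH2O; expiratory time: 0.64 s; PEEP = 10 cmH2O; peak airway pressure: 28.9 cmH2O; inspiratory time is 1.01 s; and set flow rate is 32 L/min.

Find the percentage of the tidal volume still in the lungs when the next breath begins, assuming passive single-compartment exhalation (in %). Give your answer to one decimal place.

44.5

Flow: 32 L/min ÷ 60 = 0.5333 L/s.
Vt = flow × Ti = 0.5333 L/s × 1.01 s × 1000 mL/L = 538.63 mL.
R = (PIP − Pplat)/V̇ = (28.9 − 20.6) / 0.5333 = 8.3/0.5333 = 15.563 cmH2O·s/L.
C = Vt/(Pplat − PEEP) = 538.63 / (20.6 − 10) = 538.63/10.6 = 50.814 mL/cmH2O.
τ = R × C = 15.563 × 0.05081 L/cmH2O = 0.7908 s.
Fraction remaining at end-expiration = e^(−Te/τ) = e^(−0.64/0.7908) = 0.4452 → 44.52%.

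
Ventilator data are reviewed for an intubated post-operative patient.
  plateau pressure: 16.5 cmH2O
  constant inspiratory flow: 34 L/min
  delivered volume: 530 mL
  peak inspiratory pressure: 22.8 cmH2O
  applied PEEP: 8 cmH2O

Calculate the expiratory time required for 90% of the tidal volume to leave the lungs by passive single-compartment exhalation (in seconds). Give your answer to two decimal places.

1.60

Flow: 34 L/min ÷ 60 = 0.5667 L/s.
R = (PIP − Pplat)/V̇ = (22.8 − 16.5) / 0.5667 = 6.3/0.5667 = 11.117 cmH2O·s/L.
C = Vt/(Pplat − PEEP) = 530.0 / (16.5 − 8) = 530.0/8.5 = 62.353 mL/cmH2O.
τ = R × C = 11.117 × 0.06235 L/cmH2O = 0.6931 s.
t = −τ·ln(1 − 0.90) = −0.6931·ln(0.1) = 1.596 s.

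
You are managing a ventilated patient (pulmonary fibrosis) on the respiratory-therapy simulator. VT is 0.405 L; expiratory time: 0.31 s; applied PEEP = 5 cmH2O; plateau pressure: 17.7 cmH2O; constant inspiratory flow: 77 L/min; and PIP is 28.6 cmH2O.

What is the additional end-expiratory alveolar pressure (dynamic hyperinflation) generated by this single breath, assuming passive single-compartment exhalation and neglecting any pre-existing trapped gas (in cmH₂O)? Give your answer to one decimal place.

Flow: 77 L/min ÷ 60 = 1.2833 L/s.
R = (PIP − Pplat)/V̇ = (28.6 − 17.7) / 1.2833 = 10.9/1.2833 = 8.494 cmH2O·s/L.
C = Vt/(Pplat − PEEP) = 405.0 / (17.7 − 5) = 405.0/12.7 = 31.89 mL/cmH2O.
τ = R × C = 8.494 × 0.03189 L/cmH2O = 0.2709 s.
Fraction remaining = e^(−Te/τ) = e^(−0.31/0.2709) = 0.3184; trapped volume = 405.0 × 0.3184 = 128.95 mL.
Additional alveolar pressure from trapping ≈ V_trapped / C = 128.95 / 31.89 = 4.044 cmH2O.

4.0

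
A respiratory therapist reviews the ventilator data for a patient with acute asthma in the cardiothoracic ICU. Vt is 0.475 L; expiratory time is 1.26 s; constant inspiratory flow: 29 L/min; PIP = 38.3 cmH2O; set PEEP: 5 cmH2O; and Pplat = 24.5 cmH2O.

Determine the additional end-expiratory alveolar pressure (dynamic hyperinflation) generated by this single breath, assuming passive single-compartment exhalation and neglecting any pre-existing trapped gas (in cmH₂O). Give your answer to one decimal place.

Flow: 29 L/min ÷ 60 = 0.4833 L/s.
R = (PIP − Pplat)/V̇ = (38.3 − 24.5) / 0.4833 = 13.8/0.4833 = 28.554 cmH2O·s/L.
C = Vt/(Pplat − PEEP) = 475.0 / (24.5 − 5) = 475.0/19.5 = 24.359 mL/cmH2O.
τ = R × C = 28.554 × 0.02436 L/cmH2O = 0.6956 s.
Fraction remaining = e^(−Te/τ) = e^(−1.26/0.6956) = 0.1634; trapped volume = 475.0 × 0.1634 = 77.615 mL.
Additional alveolar pressure from trapping ≈ V_trapped / C = 77.615 / 24.359 = 3.186 cmH2O.

3.2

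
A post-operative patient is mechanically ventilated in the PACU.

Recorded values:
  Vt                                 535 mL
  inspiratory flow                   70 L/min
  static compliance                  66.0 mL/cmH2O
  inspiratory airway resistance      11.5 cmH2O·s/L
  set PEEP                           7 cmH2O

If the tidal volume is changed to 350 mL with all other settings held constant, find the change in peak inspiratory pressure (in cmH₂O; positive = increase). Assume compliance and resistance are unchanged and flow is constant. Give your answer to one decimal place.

-2.8

PIP = Vt/C + R·V̇ + PEEP (constant-flow equation of motion).
Only the elastic term changes: ΔPIP = ΔVt / C = (350 − 535) / 66.0 = -2.803 cmH2O.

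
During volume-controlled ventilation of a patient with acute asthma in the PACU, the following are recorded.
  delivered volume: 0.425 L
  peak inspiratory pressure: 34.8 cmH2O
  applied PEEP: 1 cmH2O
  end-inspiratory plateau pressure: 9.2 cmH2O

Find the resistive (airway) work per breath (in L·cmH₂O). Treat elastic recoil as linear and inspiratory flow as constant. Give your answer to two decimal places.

10.88

With constant inspiratory flow the resistive pressure is constant at PIP − Pplat = 34.8 − 9.2 = 25.6 cmH2O, so resistive work = 25.6 × 0.425 = 10.88 L·cmH2O.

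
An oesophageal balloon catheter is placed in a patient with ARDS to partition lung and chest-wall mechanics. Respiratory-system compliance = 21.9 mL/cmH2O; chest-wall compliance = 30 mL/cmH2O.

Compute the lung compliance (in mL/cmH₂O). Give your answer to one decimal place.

81.1

1/CL = 1/Crs − 1/Ccw.
1/CL = 1/21.9 − 1/30 = 0.01233.
CL = 81.103 mL/cmH2O.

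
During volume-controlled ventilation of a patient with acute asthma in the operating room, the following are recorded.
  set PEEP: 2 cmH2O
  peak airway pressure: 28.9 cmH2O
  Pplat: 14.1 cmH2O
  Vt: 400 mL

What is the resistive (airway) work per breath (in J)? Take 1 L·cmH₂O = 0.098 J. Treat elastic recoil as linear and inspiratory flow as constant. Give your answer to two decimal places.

With constant inspiratory flow the resistive pressure is constant at PIP − Pplat = 28.9 − 14.1 = 14.8 cmH2O, so resistive work = 14.8 × 0.400 = 5.92 L·cmH2O.
× 0.098 J/(L·cmH2O) → 0.5802 J.

0.58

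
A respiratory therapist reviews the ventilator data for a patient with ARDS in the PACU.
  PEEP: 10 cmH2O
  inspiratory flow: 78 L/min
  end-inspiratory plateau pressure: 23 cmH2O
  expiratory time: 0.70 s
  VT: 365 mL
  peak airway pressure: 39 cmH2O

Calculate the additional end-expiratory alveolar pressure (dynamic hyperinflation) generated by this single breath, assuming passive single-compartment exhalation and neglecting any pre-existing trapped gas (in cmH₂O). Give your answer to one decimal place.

Flow: 78 L/min ÷ 60 = 1.3 L/s.
R = (PIP − Pplat)/V̇ = (39 − 23) / 1.3 = 16.0/1.3 = 12.308 cmH2O·s/L.
C = Vt/(Pplat − PEEP) = 365.0 / (23 − 10) = 365.0/13.0 = 28.077 mL/cmH2O.
τ = R × C = 12.308 × 0.02808 L/cmH2O = 0.3456 s.
Fraction remaining = e^(−Te/τ) = e^(−0.70/0.3456) = 0.1319; trapped volume = 365.0 × 0.1319 = 48.144 mL.
Additional alveolar pressure from trapping ≈ V_trapped / C = 48.144 / 28.077 = 1.715 cmH2O.

1.7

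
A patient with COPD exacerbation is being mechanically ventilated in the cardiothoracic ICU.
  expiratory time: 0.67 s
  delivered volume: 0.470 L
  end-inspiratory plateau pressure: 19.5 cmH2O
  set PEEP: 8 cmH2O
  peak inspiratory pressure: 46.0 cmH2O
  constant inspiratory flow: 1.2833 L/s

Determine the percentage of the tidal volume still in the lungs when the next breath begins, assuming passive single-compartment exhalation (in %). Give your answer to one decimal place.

45.2

R = (PIP − Pplat)/V̇ = (46.0 − 19.5) / 1.2833 = 26.5/1.2833 = 20.65 cmH2O·s/L.
C = Vt/(Pplat − PEEP) = 470.0 / (19.5 − 8) = 470.0/11.5 = 40.87 mL/cmH2O.
τ = R × C = 20.65 × 0.04087 L/cmH2O = 0.844 s.
Fraction remaining at end-expiration = e^(−Te/τ) = e^(−0.67/0.844) = 0.4521 → 45.21%.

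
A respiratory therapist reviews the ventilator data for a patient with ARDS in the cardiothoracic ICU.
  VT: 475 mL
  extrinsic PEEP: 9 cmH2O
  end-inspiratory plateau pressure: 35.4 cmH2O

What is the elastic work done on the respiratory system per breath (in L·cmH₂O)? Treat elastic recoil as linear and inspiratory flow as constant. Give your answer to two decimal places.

Elastic work ≈ ½ × (Pplat − PEEP) × Vt = 0.5 × (35.4 − 9) × 0.475 L = 0.5 × 26.4 × 0.475 = 6.27 L·cmH2O.

6.27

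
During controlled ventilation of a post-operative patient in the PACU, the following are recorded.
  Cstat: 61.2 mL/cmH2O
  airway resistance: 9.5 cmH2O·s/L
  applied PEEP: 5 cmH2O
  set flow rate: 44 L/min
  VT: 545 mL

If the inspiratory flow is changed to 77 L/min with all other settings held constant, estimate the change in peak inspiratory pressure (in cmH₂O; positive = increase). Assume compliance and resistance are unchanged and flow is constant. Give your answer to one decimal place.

Flow: 44 L/min ÷ 60 = 0.7333 L/s.
New flow: 77 L/min ÷ 60 = 1.2833 L/s.
PIP = Vt/C + R·V̇ + PEEP (constant-flow equation of motion).
Only the resistive term changes: ΔPIP = R × ΔV̇ = 9.5 × (1.2833 − 0.7333) = 9.5 × 0.55 = 5.225 cmH2O.

5.2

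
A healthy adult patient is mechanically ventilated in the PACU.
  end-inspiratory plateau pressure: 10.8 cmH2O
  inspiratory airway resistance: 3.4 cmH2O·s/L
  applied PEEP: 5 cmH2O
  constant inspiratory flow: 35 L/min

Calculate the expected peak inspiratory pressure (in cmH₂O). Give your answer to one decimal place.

Flow: 35 L/min ÷ 60 = 0.5833 L/s.
PIP = Pplat + Raw × flow = 10.8 + 3.4 × 0.5833 = 10.8 + 1.983 = 12.783 cmH2O.

12.8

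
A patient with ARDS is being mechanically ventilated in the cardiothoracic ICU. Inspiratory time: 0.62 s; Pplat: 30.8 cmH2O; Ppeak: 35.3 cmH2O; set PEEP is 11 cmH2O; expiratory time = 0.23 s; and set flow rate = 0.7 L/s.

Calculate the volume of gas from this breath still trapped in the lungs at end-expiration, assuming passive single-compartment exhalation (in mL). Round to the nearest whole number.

85

Vt = flow × Ti = 0.7 L/s × 0.62 s × 1000 mL/L = 434.0 mL.
R = (PIP − Pplat)/V̇ = (35.3 − 30.8) / 0.7 = 4.5/0.7 = 6.429 cmH2O·s/L.
C = Vt/(Pplat − PEEP) = 434.0 / (30.8 − 11) = 434.0/19.8 = 21.919 mL/cmH2O.
τ = R × C = 6.429 × 0.02192 L/cmH2O = 0.1409 s.
Fraction remaining = e^(−Te/τ) = e^(−0.23/0.1409) = 0.1955.
Trapped volume = 434.0 × 0.1955 = 84.847 mL.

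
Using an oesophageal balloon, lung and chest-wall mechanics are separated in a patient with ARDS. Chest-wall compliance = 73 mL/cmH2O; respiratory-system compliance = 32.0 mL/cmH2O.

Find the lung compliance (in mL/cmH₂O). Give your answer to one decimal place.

57.0

1/CL = 1/Crs − 1/Ccw.
1/CL = 1/32.0 − 1/73 = 0.01755.
CL = 56.98 mL/cmH2O.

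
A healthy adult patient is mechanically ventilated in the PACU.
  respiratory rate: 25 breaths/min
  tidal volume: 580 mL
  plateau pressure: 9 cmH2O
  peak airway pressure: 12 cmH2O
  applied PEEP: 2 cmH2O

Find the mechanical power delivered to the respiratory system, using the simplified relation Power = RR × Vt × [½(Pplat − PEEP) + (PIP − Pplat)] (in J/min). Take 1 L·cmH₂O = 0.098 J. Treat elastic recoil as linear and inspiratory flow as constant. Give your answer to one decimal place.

9.2

Per-breath work = Vt × [½(Pplat−PEEP) + (PIP−Pplat)] = 0.580 × [0.5×7.0 + 3.0] = 0.580 × 6.5 = 3.77 L·cmH2O.
Power = 25 × 3.77 = 94.25 L·cmH2O/min.
× 0.098 J/(L·cmH2O) → 9.237 J/min.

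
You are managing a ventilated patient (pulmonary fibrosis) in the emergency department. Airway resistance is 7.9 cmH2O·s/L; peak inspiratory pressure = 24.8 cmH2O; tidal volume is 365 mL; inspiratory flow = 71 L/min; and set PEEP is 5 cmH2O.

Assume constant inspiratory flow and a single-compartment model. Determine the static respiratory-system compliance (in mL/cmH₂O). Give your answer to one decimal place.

34.9

Flow: 71 L/min ÷ 60 = 1.1833 L/s.
Equation of motion (constant flow): PIP = Vt/C + R·V̇ + PEEP.
Vt/C = PIP − R·V̇ − PEEP = 24.8 − 7.9×1.1833 − 5 = 24.8 − 9.348 − 5 = 10.452 cmH2O.
C = Vt / 10.452 = 365 / 10.452 = 34.922 mL/cmH2O.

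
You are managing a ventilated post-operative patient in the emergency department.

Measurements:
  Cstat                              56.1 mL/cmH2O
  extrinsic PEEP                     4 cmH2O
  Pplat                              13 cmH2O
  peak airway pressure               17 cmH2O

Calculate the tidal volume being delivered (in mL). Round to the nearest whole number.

505

Vt = Cstat × (Pplat − PEEP) = 56.1 × (13 − 4) = 56.1 × 9.0 = 504.9 mL.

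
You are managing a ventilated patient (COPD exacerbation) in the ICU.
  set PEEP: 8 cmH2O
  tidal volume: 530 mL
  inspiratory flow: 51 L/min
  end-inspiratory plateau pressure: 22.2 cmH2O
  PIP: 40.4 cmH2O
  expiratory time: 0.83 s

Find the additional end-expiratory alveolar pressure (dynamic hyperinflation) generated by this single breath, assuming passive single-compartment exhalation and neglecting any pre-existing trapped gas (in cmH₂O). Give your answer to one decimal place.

Flow: 51 L/min ÷ 60 = 0.85 L/s.
R = (PIP − Pplat)/V̇ = (40.4 − 22.2) / 0.85 = 18.2/0.85 = 21.412 cmH2O·s/L.
C = Vt/(Pplat − PEEP) = 530.0 / (22.2 − 8) = 530.0/14.2 = 37.324 mL/cmH2O.
τ = R × C = 21.412 × 0.03732 L/cmH2O = 0.7991 s.
Fraction remaining = e^(−Te/τ) = e^(−0.83/0.7991) = 0.3539; trapped volume = 530.0 × 0.3539 = 187.57 mL.
Additional alveolar pressure from trapping ≈ V_trapped / C = 187.57 / 37.324 = 5.025 cmH2O.

5.0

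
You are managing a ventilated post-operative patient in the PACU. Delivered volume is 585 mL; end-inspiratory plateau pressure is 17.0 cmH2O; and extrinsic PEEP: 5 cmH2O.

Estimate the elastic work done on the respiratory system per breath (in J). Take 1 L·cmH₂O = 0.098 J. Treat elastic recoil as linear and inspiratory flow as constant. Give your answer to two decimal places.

Elastic work ≈ ½ × (Pplat − PEEP) × Vt = 0.5 × (17.0 − 5) × 0.585 L = 0.5 × 12.0 × 0.585 = 3.51 L·cmH2O.
× 0.098 J/(L·cmH2O) → 0.344 J.

0.34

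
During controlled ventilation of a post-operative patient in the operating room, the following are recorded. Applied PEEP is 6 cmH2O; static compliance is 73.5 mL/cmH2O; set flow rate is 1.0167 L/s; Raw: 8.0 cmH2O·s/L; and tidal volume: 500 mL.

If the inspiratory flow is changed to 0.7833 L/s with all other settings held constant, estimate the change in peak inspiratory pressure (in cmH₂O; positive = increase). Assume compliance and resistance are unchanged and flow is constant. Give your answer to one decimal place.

PIP = Vt/C + R·V̇ + PEEP (constant-flow equation of motion).
Only the resistive term changes: ΔPIP = R × ΔV̇ = 8.0 × (0.7833 − 1.0167) = 8.0 × -0.2334 = -1.867 cmH2O.

-1.9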